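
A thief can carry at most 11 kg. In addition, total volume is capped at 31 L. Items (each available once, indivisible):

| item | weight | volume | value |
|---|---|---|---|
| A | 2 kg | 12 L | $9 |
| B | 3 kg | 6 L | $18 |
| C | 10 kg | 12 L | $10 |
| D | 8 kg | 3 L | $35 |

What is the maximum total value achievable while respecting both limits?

Feasible sets respecting both limits:
- B+D: weight 11, volume 9, value 53
- A+D: weight 10, volume 15, value 44
- D: weight 8, volume 3, value 35
- A+B: weight 5, volume 18, value 27
Best: $53.

$53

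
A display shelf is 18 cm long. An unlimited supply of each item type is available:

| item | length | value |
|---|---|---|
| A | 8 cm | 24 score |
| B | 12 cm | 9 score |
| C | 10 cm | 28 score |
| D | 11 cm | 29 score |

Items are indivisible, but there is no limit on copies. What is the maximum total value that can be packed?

Best value-per-unit is A at 24/8; filling with it alone gives 2×24 = 48.
Optimal mix: 1×A + 1×C → length 18, value 52.

52 score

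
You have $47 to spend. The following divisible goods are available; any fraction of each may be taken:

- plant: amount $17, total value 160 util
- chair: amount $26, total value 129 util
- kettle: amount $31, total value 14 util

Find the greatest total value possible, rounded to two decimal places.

Take in order of value per unit:
- plant (160/17 per unit): all 17 → value 160, running total 160.00
- chair (129/26 per unit): all 26 → value 129, running total 289.00
- kettle (14/31 per unit): 4 of 31 → value 4×14/31 = 1.8065, running total 290.81
Total 290.81.

290.81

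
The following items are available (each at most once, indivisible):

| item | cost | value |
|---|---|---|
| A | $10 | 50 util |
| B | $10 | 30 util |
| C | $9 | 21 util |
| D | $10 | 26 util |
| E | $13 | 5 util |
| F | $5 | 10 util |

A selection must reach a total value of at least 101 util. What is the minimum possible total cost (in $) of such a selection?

Subsets with value ≥ 101, sorted by total cost:
- A+B+C: cost 29, value 101
- A+B+D: cost 30, value 106
Minimum cost: 29 $.

29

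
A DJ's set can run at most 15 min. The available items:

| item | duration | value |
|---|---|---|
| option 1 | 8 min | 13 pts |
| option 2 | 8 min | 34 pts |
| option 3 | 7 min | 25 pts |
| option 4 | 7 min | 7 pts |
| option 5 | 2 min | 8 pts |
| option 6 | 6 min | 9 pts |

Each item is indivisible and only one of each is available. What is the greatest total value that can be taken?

59 pts

This is a 0/1 knapsack; check combinations near the capacity.
- option 2+option 3: duration 8+7=15, value 34+25=59
- option 2+option 6: duration 8+6=14, value 34+9=43
- option 2+option 5: duration 8+2=10, value 34+8=42
Best: 59 pts.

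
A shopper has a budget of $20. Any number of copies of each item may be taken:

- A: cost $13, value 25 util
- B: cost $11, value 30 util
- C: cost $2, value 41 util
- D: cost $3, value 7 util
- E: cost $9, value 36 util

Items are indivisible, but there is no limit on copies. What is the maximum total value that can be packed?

410 util

Best value-per-unit is C at 41/2, and filling with it alone uses cost 10×2=20. No mix of the others beats 10×41 = 410.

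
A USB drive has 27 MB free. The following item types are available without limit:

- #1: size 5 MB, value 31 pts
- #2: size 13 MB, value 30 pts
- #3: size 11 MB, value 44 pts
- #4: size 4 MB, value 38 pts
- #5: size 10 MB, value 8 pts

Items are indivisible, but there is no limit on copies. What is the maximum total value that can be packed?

228 pts

Best value-per-unit is #4 at 38/4, and filling with it alone uses size 6×4=24. No mix of the others beats 6×38 = 228.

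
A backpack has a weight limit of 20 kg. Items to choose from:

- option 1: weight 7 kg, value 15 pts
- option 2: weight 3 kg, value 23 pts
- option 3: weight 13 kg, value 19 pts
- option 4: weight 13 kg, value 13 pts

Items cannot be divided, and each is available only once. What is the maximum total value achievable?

Check high-value combinations within 20 kg:
- option 2+option 3: weight 3+13=16, value 23+19=42
- option 1+option 2: weight 7+3=10, value 15+23=38
- option 2+option 4: weight 3+13=16, value 23+13=36
- option 1+option 3: weight 7+13=20, value 15+19=34
- option 1+option 4: weight 7+13=20, value 15+13=28
Best: 42 pts.

42 pts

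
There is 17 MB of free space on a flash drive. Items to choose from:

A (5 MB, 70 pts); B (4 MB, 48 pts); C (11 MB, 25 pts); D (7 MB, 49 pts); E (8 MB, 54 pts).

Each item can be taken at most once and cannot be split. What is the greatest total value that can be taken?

172 pts

Check high-value combinations within 17 MB:
- A+B+E: size 5+4+8=17, value 70+48+54=172
- A+B+D: size 5+4+7=16, value 70+48+49=167
- A+E: size 5+8=13, value 70+54=124
- A+D: size 5+7=12, value 70+49=119
Best: 172 pts.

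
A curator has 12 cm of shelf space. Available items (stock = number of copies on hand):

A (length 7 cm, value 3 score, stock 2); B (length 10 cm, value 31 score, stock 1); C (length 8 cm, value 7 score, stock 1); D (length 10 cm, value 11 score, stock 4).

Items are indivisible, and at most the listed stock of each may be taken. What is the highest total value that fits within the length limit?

Best selections within length 12 and stock limits:
- 1×B: length 10, value 31
- 1×D: length 10, value 11
- 1×C: length 8, value 7
- 1×A: length 7, value 3
Best: 31 score.

31 score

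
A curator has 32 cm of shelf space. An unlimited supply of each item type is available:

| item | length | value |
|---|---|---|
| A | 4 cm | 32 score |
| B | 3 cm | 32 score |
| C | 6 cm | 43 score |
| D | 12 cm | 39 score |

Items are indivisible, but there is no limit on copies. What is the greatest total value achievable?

320 score

Best value-per-unit is B at 32/3; filling with it alone gives 10×32 = 320.
Optimal mix: 2×A + 8×B → length 32, value 320.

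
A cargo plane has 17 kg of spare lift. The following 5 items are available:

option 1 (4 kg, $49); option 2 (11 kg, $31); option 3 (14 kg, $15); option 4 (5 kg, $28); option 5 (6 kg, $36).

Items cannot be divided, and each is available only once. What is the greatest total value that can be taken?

This is a 0/1 knapsack; check combinations near the capacity.
- option 1+option 4+option 5: weight 4+5+6=15, value 49+28+36=113
- option 1+option 5: weight 4+6=10, value 49+36=85
- option 1+option 2: weight 4+11=15, value 49+31=80
- option 1+option 4: weight 4+5=9, value 49+28=77
- option 2+option 5: weight 11+6=17, value 31+36=67
Best: $113.

$113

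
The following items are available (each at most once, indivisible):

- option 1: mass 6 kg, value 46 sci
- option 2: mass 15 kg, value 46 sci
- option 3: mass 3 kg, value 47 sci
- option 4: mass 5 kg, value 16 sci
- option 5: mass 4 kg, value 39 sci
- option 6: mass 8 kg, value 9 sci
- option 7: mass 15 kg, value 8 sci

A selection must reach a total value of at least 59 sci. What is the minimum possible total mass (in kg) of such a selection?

7

Subsets with value ≥ 59, sorted by total mass:
- option 3+option 5: mass 7, value 86
- option 3+option 4: mass 8, value 63
- option 1+option 3: mass 9, value 93
- option 1+option 5: mass 10, value 85
Minimum mass: 7 kg.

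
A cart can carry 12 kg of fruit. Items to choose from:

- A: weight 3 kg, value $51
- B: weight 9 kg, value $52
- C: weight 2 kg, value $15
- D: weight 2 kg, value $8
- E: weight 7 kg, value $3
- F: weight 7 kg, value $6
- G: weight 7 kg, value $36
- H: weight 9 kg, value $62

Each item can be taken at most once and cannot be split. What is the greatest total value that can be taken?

Check high-value combinations within 12 kg:
- A+H: weight 3+9=12, value 51+62=113
- A+B: weight 3+9=12, value 51+52=103
- A+C+G: weight 3+2+7=12, value 51+15+36=102
- A+D+G: weight 3+2+7=12, value 51+8+36=95
Best: $113.

$113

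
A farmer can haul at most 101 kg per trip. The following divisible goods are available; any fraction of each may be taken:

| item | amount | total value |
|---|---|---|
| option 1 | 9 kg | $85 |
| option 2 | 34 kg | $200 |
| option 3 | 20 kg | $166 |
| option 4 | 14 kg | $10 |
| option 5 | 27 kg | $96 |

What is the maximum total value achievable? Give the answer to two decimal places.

Take in order of value per unit:
- option 1 (85/9 per unit): all 9 → value 85, running total 85.00
- option 3 (166/20 per unit): all 20 → value 166, running total 251.00
- option 2 (200/34 per unit): all 34 → value 200, running total 451.00
- option 5 (96/27 per unit): all 27 → value 96, running total 547.00
- option 4 (10/14 per unit): 11 of 14 → value 11×10/14 = 7.8571, running total 554.86
Total 554.86.

554.86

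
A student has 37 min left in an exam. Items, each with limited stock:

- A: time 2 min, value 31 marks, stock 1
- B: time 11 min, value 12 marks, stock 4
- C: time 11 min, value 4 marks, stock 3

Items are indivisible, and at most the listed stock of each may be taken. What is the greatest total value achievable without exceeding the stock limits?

Best selections within time 37 and stock limits:
- 1×A + 3×B: time 35, value 67
- 1×A + 2×B + 1×C: time 35, value 59
Best: 67 marks.

67 marks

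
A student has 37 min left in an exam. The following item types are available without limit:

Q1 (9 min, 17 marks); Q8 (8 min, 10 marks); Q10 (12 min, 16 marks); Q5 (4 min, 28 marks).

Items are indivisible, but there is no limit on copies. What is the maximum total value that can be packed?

Best value-per-unit is Q5 at 28/4, and filling with it alone uses time 9×4=36. No mix of the others beats 9×28 = 252.

252 marks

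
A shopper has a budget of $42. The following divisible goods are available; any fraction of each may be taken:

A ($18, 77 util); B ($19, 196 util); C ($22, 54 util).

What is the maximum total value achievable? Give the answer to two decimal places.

285.27

Take in order of value per unit:
- B (196/19 per unit): all 19 → value 196, running total 196.00
- A (77/18 per unit): all 18 → value 77, running total 273.00
- C (54/22 per unit): 5 of 22 → value 5×54/22 = 12.2727, running total 285.27
Total 285.27.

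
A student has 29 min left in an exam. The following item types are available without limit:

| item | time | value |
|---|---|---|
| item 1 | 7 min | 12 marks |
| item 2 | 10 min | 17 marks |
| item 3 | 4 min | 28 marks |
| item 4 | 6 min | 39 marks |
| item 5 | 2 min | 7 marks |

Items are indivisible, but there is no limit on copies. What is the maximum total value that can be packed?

Best value-per-unit is item 3 at 28/4, and filling with it alone uses time 7×4=28. No mix of the others beats 7×28 = 196.

196 marks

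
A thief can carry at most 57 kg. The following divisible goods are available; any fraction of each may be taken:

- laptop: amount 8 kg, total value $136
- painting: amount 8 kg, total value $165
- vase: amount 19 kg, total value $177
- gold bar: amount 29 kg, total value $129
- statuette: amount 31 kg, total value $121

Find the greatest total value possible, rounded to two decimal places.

575.86

Take in order of value per unit:
- painting (165/8 per unit): all 8 → value 165, running total 165.00
- laptop (136/8 per unit): all 8 → value 136, running total 301.00
- vase (177/19 per unit): all 19 → value 177, running total 478.00
- gold bar (129/29 per unit): 22 of 29 → value 22×129/29 = 97.8621, running total 575.86
Total 575.86.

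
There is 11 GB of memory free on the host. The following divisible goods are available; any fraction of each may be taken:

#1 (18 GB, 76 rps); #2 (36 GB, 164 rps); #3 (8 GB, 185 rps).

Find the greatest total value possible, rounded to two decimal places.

Take in order of value per unit:
- #3 (185/8 per unit): all 8 → value 185, running total 185.00
- #2 (164/36 per unit): 3 of 36 → value 3×164/36 = 13.6667, running total 198.67
Total 198.67.

198.67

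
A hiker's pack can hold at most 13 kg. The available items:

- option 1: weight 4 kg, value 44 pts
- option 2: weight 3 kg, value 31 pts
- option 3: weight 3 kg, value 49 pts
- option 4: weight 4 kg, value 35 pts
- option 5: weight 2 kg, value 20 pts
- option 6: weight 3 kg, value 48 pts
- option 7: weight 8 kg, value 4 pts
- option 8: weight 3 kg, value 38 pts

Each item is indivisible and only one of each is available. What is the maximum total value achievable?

Check high-value combinations within 13 kg:
- option 1+option 3+option 6+option 8: weight 4+3+3+3=13, value 44+49+48+38=179
- option 1+option 2+option 3+option 6: weight 4+3+3+3=13, value 44+31+49+48=172
- option 3+option 4+option 6+option 8: weight 3+4+3+3=13, value 49+35+48+38=170
Best: 179 pts.

179 pts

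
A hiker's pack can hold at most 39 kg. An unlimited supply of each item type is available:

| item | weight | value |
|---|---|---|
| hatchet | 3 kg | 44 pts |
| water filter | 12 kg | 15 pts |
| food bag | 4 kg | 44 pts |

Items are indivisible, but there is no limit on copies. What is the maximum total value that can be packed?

572 pts

Best value-per-unit is hatchet at 44/3, and filling with it alone uses weight 13×3=39. No mix of the others beats 13×44 = 572.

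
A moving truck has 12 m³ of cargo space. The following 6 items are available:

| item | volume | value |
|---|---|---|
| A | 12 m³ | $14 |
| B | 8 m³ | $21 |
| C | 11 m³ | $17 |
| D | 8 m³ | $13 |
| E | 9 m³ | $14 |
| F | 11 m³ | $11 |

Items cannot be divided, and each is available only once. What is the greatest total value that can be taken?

$21

Check high-value combinations within 12 m³:
- B: volume 8, value 21
- C: volume 11, value 17
- E: volume 9, value 14
Best: $21.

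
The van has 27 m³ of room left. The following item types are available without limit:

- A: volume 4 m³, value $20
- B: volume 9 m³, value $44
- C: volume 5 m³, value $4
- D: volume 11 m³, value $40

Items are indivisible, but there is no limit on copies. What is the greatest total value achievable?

Best value-per-unit is A at 20/4; filling with it alone gives 6×20 = 120.
Optimal mix: 3×B → volume 27, value 132.

$132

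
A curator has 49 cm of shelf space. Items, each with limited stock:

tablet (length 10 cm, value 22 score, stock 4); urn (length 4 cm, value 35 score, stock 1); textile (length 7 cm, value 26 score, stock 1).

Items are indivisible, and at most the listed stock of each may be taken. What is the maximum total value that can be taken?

127 score

Best selections within length 49 and stock limits:
- 3×tablet + 1×urn + 1×textile: length 41, value 127
- 4×tablet + 1×urn: length 44, value 123
Best: 127 score.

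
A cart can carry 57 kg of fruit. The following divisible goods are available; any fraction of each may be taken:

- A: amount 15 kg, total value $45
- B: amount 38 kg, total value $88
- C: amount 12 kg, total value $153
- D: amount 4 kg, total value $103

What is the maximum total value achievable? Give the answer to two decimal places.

Take in order of value per unit:
- D (103/4 per unit): all 4 → value 103, running total 103.00
- C (153/12 per unit): all 12 → value 153, running total 256.00
- A (45/15 per unit): all 15 → value 45, running total 301.00
- B (88/38 per unit): 26 of 38 → value 26×88/38 = 60.2105, running total 361.21
Total 361.21.

361.21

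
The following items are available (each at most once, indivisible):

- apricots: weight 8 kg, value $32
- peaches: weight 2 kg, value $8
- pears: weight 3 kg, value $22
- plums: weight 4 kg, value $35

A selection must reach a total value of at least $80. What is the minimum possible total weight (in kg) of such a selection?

15

Subsets with value ≥ 80, sorted by total weight:
- apricots+pears+plums: weight 15, value 89
- apricots+peaches+pears+plums: weight 17, value 97
Minimum weight: 15 kg.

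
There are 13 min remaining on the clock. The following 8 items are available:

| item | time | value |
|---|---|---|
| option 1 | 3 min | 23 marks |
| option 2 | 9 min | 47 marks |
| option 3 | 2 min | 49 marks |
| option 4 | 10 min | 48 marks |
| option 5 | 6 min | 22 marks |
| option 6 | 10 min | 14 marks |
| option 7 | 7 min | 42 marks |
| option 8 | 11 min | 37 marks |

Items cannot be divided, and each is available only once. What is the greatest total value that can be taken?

114 marks

Check high-value combinations within 13 min:
- option 1+option 3+option 7: time 3+2+7=12, value 23+49+42=114
- option 3+option 4: time 2+10=12, value 49+48=97
- option 2+option 3: time 9+2=11, value 47+49=96
- option 1+option 3+option 5: time 3+2+6=11, value 23+49+22=94
- option 3+option 7: time 2+7=9, value 49+42=91
Best: 114 marks.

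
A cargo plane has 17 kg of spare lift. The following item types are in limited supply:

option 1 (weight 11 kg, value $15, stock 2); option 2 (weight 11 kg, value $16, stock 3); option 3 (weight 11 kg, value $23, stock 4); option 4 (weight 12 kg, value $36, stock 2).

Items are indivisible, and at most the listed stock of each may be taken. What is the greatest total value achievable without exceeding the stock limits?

Top feasible selections:
- 1×option 4: weight 12, value 36
- 1×option 3: weight 11, value 23
- 1×option 2: weight 11, value 16
Best: $36.

$36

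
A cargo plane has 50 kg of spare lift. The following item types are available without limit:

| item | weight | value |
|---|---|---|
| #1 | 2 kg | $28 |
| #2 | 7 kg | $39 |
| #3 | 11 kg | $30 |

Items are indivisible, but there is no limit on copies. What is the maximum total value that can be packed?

Best value-per-unit is #1 at 28/2, and filling with it alone uses weight 25×2=50. No mix of the others beats 25×28 = 700.

$700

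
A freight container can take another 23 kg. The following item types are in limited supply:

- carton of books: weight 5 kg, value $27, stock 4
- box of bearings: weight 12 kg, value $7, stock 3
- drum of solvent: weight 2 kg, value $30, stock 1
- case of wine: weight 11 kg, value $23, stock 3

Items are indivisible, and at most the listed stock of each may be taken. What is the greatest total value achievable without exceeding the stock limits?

$138

Top feasible selections:
- 4×carton of books + 1×drum of solvent: weight 22, value 138
- 3×carton of books + 1×drum of solvent: weight 17, value 111
- 4×carton of books: weight 20, value 108
- 2×carton of books + 1×drum of solvent + 1×case of wine: weight 23, value 107
Best: $138.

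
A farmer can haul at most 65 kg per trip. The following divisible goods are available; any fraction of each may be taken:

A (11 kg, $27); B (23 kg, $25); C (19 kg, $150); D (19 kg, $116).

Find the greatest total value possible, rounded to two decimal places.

310.39

Take in order of value per unit:
- C (150/19 per unit): all 19 → value 150, running total 150.00
- D (116/19 per unit): all 19 → value 116, running total 266.00
- A (27/11 per unit): all 11 → value 27, running total 293.00
- B (25/23 per unit): 16 of 23 → value 16×25/23 = 17.3913, running total 310.39
Total 310.39.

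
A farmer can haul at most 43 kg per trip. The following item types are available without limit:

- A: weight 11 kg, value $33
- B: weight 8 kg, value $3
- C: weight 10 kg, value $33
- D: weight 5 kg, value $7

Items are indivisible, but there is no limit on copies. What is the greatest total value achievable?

Best value-per-unit is C at 33/10; filling with it alone gives 4×33 = 132.
Optimal mix: 3×A + 1×C → weight 43, value 132.

$132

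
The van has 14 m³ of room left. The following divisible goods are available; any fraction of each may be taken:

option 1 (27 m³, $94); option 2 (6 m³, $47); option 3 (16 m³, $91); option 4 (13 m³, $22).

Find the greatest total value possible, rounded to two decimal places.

92.50

Take in order of value per unit:
- option 2 (47/6 per unit): all 6 → value 47, running total 47.00
- option 3 (91/16 per unit): 8 of 16 → value 8×91/16 = 45.5000, running total 92.50
Total 92.50.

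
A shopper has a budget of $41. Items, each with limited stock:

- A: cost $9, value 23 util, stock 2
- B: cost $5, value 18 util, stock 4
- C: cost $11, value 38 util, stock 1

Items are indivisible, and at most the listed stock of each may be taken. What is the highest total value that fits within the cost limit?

Best selections within cost 41 and stock limits:
- 1×A + 4×B + 1×C: cost 40, value 133
- 2×A + 2×B + 1×C: cost 39, value 120
- 2×A + 4×B: cost 38, value 118
- 1×A + 3×B + 1×C: cost 35, value 115
Best: 133 util.

133 util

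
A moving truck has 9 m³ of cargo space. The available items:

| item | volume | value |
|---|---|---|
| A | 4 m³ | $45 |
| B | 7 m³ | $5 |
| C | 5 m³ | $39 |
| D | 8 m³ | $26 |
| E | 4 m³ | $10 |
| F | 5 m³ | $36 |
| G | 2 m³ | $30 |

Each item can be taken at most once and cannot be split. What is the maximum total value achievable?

$84

Check high-value combinations within 9 m³:
- A+C: volume 4+5=9, value 45+39=84
- A+F: volume 4+5=9, value 45+36=81
- A+G: volume 4+2=6, value 45+30=75
- C+G: volume 5+2=7, value 39+30=69
Best: $84.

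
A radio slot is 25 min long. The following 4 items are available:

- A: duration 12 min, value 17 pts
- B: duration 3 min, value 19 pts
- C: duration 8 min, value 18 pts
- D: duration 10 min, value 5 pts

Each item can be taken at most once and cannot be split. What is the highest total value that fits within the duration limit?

This is a 0/1 knapsack; check combinations near the capacity.
- A+B+C: duration 12+3+8=23, value 17+19+18=54
- B+C+D: duration 3+8+10=21, value 19+18+5=42
- A+B+D: duration 12+3+10=25, value 17+19+5=41
Best: 54 pts.

54 pts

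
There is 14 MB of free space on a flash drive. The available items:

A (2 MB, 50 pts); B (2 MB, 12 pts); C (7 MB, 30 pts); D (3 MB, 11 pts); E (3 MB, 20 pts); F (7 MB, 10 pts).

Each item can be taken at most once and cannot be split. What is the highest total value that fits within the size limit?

Check high-value combinations within 14 MB:
- A+B+C+E: size 2+2+7+3=14, value 50+12+30+20=112
- A+B+C+D: size 2+2+7+3=14, value 50+12+30+11=103
- A+C+E: size 2+7+3=12, value 50+30+20=100
- A+B+D+E: size 2+2+3+3=10, value 50+12+11+20=93
- A+B+C: size 2+2+7=11, value 50+12+30=92
Best: 112 pts.

112 pts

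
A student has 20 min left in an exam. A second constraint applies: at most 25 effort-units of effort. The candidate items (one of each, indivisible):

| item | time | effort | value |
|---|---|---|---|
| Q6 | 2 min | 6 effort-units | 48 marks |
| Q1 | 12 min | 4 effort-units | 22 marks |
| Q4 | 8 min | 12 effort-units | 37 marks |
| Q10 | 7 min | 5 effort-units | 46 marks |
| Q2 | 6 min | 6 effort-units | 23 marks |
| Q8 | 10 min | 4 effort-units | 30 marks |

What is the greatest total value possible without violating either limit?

Feasible sets respecting both limits:
- Q6+Q4+Q10: time 17, effort 23, value 131
- Q6+Q10+Q8: time 19, effort 15, value 124
- Q6+Q10+Q2: time 15, effort 17, value 117
- Q6+Q4+Q8: time 20, effort 22, value 115
Best: 131 marks.

131 marks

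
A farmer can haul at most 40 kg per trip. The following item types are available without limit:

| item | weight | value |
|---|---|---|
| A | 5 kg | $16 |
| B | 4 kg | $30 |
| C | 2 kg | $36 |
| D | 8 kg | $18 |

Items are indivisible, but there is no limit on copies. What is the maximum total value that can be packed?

$720

Best value-per-unit is C at 36/2, and filling with it alone uses weight 20×2=40. No mix of the others beats 20×36 = 720.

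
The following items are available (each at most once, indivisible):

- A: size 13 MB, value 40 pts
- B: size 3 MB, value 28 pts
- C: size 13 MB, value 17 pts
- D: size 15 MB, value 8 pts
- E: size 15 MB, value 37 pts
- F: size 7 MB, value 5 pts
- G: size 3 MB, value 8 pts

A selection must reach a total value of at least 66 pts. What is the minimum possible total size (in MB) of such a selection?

16

Subsets with value ≥ 66, sorted by total size:
- A+B: size 16, value 68
- A+B+G: size 19, value 76
- B+E+G: size 21, value 73
Minimum size: 16 MB.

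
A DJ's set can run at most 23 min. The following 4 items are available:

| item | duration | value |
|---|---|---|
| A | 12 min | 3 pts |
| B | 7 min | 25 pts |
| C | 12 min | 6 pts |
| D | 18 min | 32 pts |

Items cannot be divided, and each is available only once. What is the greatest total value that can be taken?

32 pts

Check high-value combinations within 23 min:
- D: duration 18, value 32
- B+C: duration 7+12=19, value 25+6=31
- A+B: duration 12+7=19, value 3+25=28
Best: 32 pts.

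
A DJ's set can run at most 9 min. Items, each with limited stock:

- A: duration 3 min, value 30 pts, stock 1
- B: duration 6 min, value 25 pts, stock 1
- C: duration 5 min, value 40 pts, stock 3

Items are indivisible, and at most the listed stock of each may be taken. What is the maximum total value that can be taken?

Best selections within duration 9 and stock limits:
- 1×A + 1×C: duration 8, value 70
- 1×A + 1×B: duration 9, value 55
Best: 70 pts.

70 pts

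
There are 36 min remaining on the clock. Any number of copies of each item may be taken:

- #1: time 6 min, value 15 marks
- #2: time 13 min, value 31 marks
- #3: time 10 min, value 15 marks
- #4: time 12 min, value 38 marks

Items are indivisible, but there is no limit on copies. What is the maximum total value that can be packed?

114 marks

Best value-per-unit is #4 at 38/12, and filling with it alone uses time 3×12=36. No mix of the others beats 3×38 = 114.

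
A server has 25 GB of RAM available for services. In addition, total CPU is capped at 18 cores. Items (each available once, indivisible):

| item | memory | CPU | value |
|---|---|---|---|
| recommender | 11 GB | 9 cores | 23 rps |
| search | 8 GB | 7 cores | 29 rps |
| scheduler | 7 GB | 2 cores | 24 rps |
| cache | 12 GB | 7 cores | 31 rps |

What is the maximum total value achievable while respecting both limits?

Feasible sets respecting both limits:
- search+cache: memory 20, CPU 14, value 60
- scheduler+cache: memory 19, CPU 9, value 55
- recommender+cache: memory 23, CPU 16, value 54
- search+scheduler: memory 15, CPU 9, value 53
Best: 60 rps.

60 rps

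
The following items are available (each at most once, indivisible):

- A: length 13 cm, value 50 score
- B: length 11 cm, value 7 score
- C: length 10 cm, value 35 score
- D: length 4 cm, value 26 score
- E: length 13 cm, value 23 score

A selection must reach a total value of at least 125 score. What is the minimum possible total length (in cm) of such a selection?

Subsets with value ≥ 125, sorted by total length:
- A+C+D+E: length 40, value 134
- A+B+C+D+E: length 51, value 141
Minimum length: 40 cm.

40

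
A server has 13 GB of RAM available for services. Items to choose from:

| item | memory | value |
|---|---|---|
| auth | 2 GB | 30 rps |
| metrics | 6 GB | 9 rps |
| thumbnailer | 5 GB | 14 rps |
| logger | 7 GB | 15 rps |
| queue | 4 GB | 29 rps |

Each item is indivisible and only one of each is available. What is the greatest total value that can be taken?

74 rps

Check high-value combinations within 13 GB:
- auth+logger+queue: memory 2+7+4=13, value 30+15+29=74
- auth+thumbnailer+queue: memory 2+5+4=11, value 30+14+29=73
- auth+metrics+queue: memory 2+6+4=12, value 30+9+29=68
- auth+queue: memory 2+4=6, value 30+29=59
- auth+metrics+thumbnailer: memory 2+6+5=13, value 30+9+14=53
Best: 74 rps.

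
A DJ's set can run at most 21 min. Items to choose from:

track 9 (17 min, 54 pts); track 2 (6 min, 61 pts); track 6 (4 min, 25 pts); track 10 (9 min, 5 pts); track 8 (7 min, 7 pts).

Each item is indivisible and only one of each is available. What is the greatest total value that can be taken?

Check high-value combinations within 21 min:
- track 2+track 6+track 8: duration 6+4+7=17, value 61+25+7=93
- track 2+track 6+track 10: duration 6+4+9=19, value 61+25+5=91
- track 2+track 6: duration 6+4=10, value 61+25=86
- track 9+track 6: duration 17+4=21, value 54+25=79
- track 2+track 8: duration 6+7=13, value 61+7=68
Best: 93 pts.

93 pts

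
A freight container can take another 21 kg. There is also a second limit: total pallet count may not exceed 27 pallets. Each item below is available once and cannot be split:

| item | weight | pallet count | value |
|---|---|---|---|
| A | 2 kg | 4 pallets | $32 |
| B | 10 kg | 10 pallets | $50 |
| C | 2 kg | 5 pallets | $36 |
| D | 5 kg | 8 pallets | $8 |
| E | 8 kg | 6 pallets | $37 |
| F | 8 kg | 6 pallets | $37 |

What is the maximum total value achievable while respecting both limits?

Feasible sets respecting both limits:
- A+C+E+F: weight 20, pallet count 21, value 142
- A+B+C+D: weight 19, pallet count 27, value 126
- B+C+E: weight 20, pallet count 21, value 123
Best: $142.

$142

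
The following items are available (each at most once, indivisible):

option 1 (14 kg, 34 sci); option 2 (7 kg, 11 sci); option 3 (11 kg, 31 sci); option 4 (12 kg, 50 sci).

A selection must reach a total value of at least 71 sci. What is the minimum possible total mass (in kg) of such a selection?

23

Subsets with value ≥ 71, sorted by total mass:
- option 3+option 4: mass 23, value 81
- option 1+option 4: mass 26, value 84
Minimum mass: 23 kg.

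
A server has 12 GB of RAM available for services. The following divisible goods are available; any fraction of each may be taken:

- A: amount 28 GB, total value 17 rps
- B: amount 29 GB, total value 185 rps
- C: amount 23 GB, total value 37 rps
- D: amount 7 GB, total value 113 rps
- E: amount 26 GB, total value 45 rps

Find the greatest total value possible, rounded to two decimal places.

Take in order of value per unit:
- D (113/7 per unit): all 7 → value 113, running total 113.00
- B (185/29 per unit): 5 of 29 → value 5×185/29 = 31.8966, running total 144.90
Total 144.90.

144.90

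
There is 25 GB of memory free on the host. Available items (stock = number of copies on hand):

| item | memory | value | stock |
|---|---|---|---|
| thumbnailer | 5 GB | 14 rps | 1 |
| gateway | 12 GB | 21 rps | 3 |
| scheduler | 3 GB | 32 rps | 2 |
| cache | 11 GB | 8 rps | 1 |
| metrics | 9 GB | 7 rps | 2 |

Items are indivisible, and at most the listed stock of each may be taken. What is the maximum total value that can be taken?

99 rps

Top feasible selections:
- 1×thumbnailer + 1×gateway + 2×scheduler: memory 23, value 99
- 1×thumbnailer + 2×scheduler + 1×cache: memory 22, value 86
Best: 99 rps.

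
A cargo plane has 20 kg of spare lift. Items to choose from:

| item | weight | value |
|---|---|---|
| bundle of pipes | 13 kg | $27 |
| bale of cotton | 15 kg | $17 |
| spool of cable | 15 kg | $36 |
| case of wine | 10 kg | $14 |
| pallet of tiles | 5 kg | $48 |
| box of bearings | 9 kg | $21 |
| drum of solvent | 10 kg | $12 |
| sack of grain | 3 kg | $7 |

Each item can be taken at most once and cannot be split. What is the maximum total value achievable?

This is a 0/1 knapsack; check combinations near the capacity.
- spool of cable+pallet of tiles: weight 15+5=20, value 36+48=84
- pallet of tiles+box of bearings+sack of grain: weight 5+9+3=17, value 48+21+7=76
- bundle of pipes+pallet of tiles: weight 13+5=18, value 27+48=75
Best: $84.

$84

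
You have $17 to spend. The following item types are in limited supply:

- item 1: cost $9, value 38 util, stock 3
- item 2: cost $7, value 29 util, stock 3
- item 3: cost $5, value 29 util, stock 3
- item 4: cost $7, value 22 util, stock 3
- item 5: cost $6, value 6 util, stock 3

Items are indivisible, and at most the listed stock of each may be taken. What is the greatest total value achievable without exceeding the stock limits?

Best selections within cost 17 and stock limits:
- 3×item 3: cost 15, value 87
- 1×item 2 + 2×item 3: cost 17, value 87
- 2×item 3 + 1×item 4: cost 17, value 80
- 1×item 1 + 1×item 3: cost 14, value 67
Best: 87 util.

87 util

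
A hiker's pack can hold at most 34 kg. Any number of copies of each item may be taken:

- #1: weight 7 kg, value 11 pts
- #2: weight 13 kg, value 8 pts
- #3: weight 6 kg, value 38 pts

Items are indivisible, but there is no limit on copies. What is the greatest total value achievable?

Best value-per-unit is #3 at 38/6, and filling with it alone uses weight 5×6=30. No mix of the others beats 5×38 = 190.

190 pts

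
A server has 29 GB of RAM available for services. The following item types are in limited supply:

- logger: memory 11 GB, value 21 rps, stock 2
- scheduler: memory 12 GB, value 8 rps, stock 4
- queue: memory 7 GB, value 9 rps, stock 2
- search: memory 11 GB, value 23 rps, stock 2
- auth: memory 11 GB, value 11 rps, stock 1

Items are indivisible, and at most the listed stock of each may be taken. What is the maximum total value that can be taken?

Best selections within memory 29 and stock limits:
- 1×queue + 2×search: memory 29, value 55
- 1×logger + 1×queue + 1×search: memory 29, value 53
- 2×logger + 1×queue: memory 29, value 51
- 2×search: memory 22, value 46
Best: 55 rps.

55 rps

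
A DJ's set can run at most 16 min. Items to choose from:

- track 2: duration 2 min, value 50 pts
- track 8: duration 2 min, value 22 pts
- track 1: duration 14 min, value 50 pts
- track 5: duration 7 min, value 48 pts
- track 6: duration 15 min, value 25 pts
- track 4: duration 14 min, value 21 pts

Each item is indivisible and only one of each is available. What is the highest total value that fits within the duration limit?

120 pts

Check high-value combinations within 16 min:
- track 2+track 8+track 5: duration 2+2+7=11, value 50+22+48=120
- track 2+track 1: duration 2+14=16, value 50+50=100
- track 2+track 5: duration 2+7=9, value 50+48=98
- track 2+track 8: duration 2+2=4, value 50+22=72
- track 8+track 1: duration 2+14=16, value 22+50=72
Best: 120 pts.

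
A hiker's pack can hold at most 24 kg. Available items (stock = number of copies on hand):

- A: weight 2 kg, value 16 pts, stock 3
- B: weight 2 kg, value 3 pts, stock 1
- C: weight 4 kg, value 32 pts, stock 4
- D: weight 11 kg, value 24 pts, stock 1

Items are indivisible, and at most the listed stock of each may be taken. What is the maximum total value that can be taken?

Best selections within weight 24 and stock limits:
- 3×A + 1×B + 4×C: weight 24, value 179
- 3×A + 4×C: weight 22, value 176
Best: 179 pts.

179 pts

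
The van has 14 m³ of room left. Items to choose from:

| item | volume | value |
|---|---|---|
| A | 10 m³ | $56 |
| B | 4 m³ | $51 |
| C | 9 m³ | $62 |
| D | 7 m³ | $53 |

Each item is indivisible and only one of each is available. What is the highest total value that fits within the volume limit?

Check high-value combinations within 14 m³:
- B+C: volume 4+9=13, value 51+62=113
- A+B: volume 10+4=14, value 56+51=107
- B+D: volume 4+7=11, value 51+53=104
- C: volume 9, value 62
- A: volume 10, value 56
Best: $113.

$113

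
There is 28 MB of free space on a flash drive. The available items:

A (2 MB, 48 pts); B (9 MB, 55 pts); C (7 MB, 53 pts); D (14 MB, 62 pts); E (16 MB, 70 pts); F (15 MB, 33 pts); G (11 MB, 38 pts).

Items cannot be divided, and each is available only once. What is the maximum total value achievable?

173 pts

Check high-value combinations within 28 MB:
- A+B+E: size 2+9+16=27, value 48+55+70=173
- A+C+E: size 2+7+16=25, value 48+53+70=171
- A+B+D: size 2+9+14=25, value 48+55+62=165
- A+C+D: size 2+7+14=23, value 48+53+62=163
- A+B+C: size 2+9+7=18, value 48+55+53=156
Best: 173 pts.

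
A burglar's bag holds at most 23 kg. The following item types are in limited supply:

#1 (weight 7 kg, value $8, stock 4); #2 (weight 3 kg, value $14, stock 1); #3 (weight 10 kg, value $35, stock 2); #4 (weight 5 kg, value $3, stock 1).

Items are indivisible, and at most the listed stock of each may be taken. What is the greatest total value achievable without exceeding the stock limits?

$84

Best selections within weight 23 and stock limits:
- 1×#2 + 2×#3: weight 23, value 84
- 2×#3: weight 20, value 70
- 1×#1 + 1×#2 + 1×#3: weight 20, value 57
Best: $84.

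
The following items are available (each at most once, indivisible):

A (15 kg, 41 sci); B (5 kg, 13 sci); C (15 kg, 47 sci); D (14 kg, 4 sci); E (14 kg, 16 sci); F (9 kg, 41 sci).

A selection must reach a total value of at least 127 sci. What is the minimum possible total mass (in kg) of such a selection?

Subsets with value ≥ 127, sorted by total mass:
- A+C+F: mass 39, value 129
- A+B+C+F: mass 44, value 142
- A+C+E+F: mass 53, value 145
Minimum mass: 39 kg.

39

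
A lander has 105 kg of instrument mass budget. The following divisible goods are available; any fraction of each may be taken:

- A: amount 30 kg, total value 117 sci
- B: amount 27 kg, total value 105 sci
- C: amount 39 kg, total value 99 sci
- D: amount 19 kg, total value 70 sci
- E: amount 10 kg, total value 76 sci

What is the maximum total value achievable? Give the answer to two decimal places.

416.23

Take in order of value per unit:
- E (76/10 per unit): all 10 → value 76, running total 76.00
- A (117/30 per unit): all 30 → value 117, running total 193.00
- B (105/27 per unit): all 27 → value 105, running total 298.00
- D (70/19 per unit): all 19 → value 70, running total 368.00
- C (99/39 per unit): 19 of 39 → value 19×99/39 = 48.2308, running total 416.23
Total 416.23.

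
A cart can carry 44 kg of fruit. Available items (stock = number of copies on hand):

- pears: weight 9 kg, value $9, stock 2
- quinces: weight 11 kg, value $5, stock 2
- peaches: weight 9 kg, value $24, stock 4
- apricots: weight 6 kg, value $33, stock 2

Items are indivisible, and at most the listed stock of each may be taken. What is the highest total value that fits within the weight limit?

Top feasible selections:
- 3×peaches + 2×apricots: weight 39, value 138
- 4×peaches + 1×apricots: weight 42, value 129
Best: $138.

$138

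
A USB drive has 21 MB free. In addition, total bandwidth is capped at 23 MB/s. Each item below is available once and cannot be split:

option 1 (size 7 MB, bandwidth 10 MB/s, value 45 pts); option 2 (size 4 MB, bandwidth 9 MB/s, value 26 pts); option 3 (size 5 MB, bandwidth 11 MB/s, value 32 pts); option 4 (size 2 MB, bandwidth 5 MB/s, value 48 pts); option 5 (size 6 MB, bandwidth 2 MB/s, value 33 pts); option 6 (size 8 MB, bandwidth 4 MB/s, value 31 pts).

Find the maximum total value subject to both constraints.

144 pts

Feasible sets respecting both limits:
- option 3+option 4+option 5+option 6: size 21, bandwidth 22, value 144
- option 2+option 4+option 5+option 6: size 20, bandwidth 20, value 138
- option 1+option 4+option 5: size 15, bandwidth 17, value 126
Best: 144 pts.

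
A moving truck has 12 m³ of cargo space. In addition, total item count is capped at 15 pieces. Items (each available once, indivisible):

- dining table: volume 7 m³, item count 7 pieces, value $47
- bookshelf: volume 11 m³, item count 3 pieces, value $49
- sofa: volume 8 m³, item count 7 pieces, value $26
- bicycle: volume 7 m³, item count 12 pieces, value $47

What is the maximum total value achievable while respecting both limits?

$49

Feasible sets respecting both limits:
- bookshelf: volume 11, item count 3, value 49
- dining table: volume 7, item count 7, value 47
- bicycle: volume 7, item count 12, value 47
Best: $49.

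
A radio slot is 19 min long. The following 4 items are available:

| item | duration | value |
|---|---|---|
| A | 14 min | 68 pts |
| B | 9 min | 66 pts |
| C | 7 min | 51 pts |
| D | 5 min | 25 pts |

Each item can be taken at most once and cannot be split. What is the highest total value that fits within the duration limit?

This is a 0/1 knapsack; check combinations near the capacity.
- B+C: duration 9+7=16, value 66+51=117
- A+D: duration 14+5=19, value 68+25=93
- B+D: duration 9+5=14, value 66+25=91
- C+D: duration 7+5=12, value 51+25=76
Best: 117 pts.

117 pts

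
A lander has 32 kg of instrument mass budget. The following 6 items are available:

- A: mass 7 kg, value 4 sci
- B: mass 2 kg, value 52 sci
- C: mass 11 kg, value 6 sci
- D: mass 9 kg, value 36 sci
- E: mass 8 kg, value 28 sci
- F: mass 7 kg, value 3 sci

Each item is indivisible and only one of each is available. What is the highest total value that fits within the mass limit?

122 sci

Check high-value combinations within 32 kg:
- B+C+D+E: mass 2+11+9+8=30, value 52+6+36+28=122
- A+B+D+E: mass 7+2+9+8=26, value 4+52+36+28=120
- B+D+E+F: mass 2+9+8+7=26, value 52+36+28+3=119
Best: 122 sci.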